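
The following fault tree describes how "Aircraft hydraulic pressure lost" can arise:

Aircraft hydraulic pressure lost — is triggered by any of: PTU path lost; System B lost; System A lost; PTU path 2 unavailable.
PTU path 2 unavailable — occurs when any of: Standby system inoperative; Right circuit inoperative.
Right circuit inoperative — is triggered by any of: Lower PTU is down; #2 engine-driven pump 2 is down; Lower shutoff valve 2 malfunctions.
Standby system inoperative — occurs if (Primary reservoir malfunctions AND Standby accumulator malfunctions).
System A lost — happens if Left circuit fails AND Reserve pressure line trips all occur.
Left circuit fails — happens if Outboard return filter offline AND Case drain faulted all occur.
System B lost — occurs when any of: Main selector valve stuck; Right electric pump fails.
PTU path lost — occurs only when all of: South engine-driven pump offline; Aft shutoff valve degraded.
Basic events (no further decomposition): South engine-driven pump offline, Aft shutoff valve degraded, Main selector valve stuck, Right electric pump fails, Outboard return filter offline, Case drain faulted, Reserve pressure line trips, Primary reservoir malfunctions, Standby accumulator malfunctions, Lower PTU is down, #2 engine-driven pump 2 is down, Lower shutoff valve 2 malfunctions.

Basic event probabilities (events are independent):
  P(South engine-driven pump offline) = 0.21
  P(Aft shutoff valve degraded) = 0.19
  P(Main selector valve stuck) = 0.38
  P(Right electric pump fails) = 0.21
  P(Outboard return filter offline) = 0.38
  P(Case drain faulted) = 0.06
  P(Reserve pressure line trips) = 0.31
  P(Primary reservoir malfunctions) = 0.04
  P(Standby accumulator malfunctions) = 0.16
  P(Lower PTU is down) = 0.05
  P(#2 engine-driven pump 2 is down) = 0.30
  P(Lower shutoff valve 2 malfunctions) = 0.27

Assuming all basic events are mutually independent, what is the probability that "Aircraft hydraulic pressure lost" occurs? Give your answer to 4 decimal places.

0.7748

P(PTU path lost) [AND] = 0.21 × 0.19 = 0.039900
P(System B lost) [OR] = 1 − (1−0.38) × (1−0.21) = 0.510200
P(Left circuit fails) [AND] = 0.38 × 0.06 = 0.022800
P(System A lost) [AND] = 0.022800 × 0.31 = 0.007068
P(Standby system inoperative) [AND] = 0.04 × 0.16 = 0.006400
P(Right circuit inoperative) [OR] = 1 − (1−0.05) × (1−0.30) × (1−0.27) = 0.514550
P(PTU path 2 unavailable) [OR] = 1 − (1−0.006400) × (1−0.514550) = 0.517657
P(Aircraft hydraulic pressure lost) [OR] = 1 − (1−0.039900) × (1−0.510200) × (1−0.007068) × (1−0.517657) = 0.774778
Rounded to 4 decimal places: P(Aircraft hydraulic pressure lost) ≈ 0.7748.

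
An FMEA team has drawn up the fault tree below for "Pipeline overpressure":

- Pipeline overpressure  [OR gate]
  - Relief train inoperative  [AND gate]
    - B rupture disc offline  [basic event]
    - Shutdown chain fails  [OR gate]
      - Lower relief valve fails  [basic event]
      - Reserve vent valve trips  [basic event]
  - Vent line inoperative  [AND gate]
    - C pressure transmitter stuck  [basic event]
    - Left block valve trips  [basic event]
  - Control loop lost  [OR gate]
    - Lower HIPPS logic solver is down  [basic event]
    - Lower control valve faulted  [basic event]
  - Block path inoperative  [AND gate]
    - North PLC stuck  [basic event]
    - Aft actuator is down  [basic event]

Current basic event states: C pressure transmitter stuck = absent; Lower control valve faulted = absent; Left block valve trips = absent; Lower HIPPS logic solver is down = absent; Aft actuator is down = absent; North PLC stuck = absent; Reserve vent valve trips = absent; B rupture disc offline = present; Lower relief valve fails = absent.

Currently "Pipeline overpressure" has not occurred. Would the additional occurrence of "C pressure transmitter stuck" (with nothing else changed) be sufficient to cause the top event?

No

Counterfactual: set "C pressure transmitter stuck" to occurred.
Shutdown chain fails [OR]: Lower relief valve fails=not, Reserve vent valve trips=not → no input occurs → does not occur.
Relief train inoperative [AND]: B rupture disc offline=occurs, Shutdown chain fails=not → not all inputs occur → does not occur.
Vent line inoperative [AND]: C pressure transmitter stuck=occurs, Left block valve trips=not → not all inputs occur → does not occur.
Control loop lost [OR]: Lower HIPPS logic solver is down=not, Lower control valve faulted=not → no input occurs → does not occur.
Block path inoperative [AND]: North PLC stuck=not, Aft actuator is down=not → not all inputs occur → does not occur.
Pipeline overpressure [OR]: Relief train inoperative=not, Vent line inoperative=not, Control loop lost=not, Block path inoperative=not → no input occurs → does not occur.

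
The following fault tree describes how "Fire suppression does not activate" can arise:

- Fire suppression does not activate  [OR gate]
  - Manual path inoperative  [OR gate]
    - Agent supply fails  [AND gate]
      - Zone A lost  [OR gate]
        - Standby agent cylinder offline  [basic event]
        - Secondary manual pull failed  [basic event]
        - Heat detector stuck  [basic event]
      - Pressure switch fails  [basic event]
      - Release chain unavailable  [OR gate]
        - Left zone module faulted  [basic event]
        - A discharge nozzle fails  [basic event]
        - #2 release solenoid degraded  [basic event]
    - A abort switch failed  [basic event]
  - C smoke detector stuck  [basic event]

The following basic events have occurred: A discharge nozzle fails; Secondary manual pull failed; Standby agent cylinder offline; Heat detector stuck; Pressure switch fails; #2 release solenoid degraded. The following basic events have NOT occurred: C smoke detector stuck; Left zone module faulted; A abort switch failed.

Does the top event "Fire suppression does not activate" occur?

Yes

Zone A lost [OR]: Standby agent cylinder offline=occurs, Secondary manual pull failed=occurs, Heat detector stuck=occurs → at least one input occurs → occurs.
Release chain unavailable [OR]: Left zone module faulted=not, A discharge nozzle fails=occurs, #2 release solenoid degraded=occurs → at least one input occurs → occurs.
Agent supply fails [AND]: Zone A lost=occurs, Pressure switch fails=occurs, Release chain unavailable=occurs → all inputs occur → occurs.
Manual path inoperative [OR]: Agent supply fails=occurs, A abort switch failed=not → at least one input occurs → occurs.
Fire suppression does not activate [OR]: Manual path inoperative=occurs, C smoke detector stuck=not → at least one input occurs → occurs.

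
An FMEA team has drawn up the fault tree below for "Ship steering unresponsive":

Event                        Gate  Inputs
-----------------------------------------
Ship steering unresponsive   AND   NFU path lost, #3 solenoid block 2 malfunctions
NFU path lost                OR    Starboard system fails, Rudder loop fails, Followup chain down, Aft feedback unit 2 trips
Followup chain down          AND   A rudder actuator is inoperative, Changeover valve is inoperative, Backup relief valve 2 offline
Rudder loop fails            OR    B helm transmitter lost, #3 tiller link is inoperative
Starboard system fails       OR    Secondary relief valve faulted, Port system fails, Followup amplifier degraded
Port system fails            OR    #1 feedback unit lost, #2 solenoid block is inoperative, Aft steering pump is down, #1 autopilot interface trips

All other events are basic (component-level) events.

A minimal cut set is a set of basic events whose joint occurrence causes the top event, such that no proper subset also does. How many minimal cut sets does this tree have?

Port system fails [OR]: union of children's cut sets → 4 cut set(s).
Starboard system fails [OR]: union of children's cut sets → 6 cut set(s).
Rudder loop fails [OR]: union of children's cut sets → 2 cut set(s).
Followup chain down [AND]: one cut set from each child combined → 1 × 1 × 1 = 1 cut set(s).
NFU path lost [OR]: union of children's cut sets → 10 cut set(s).
Ship steering unresponsive [AND]: one cut set from each child combined → 10 × 1 = 10 cut set(s).
Minimal cut sets: {#3 solenoid block 2 malfunctions, Secondary relief valve faulted}; {#1 feedback unit lost, #3 solenoid block 2 malfunctions}; {#2 solenoid block is inoperative, #3 solenoid block 2 malfunctions}; {#3 solenoid block 2 malfunctions, Aft steering pump is down}; {#1 autopilot interface trips, #3 solenoid block 2 malfunctions}; {#3 solenoid block 2 malfunctions, Followup amplifier degraded}; {#3 solenoid block 2 malfunctions, B helm transmitter lost}; {#3 solenoid block 2 malfunctions, #3 tiller link is inoperative}; {#3 solenoid block 2 malfunctions, A rudder actuator is inoperative, Backup relief valve 2 offline, Changeover valve is inoperative}; {#3 solenoid block 2 malfunctions, Aft feedback unit 2 trips}.

10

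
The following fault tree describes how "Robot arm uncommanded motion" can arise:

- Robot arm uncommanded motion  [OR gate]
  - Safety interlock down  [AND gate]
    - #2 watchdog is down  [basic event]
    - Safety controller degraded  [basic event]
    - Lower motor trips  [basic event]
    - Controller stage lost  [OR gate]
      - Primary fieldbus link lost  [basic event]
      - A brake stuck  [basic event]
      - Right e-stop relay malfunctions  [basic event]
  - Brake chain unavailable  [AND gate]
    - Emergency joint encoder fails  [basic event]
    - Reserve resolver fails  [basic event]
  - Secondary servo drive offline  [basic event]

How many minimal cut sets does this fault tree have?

Controller stage lost [OR]: union of children's cut sets → 3 cut set(s).
Safety interlock down [AND]: one cut set from each child combined → 1 × 1 × 1 × 3 = 3 cut set(s).
Brake chain unavailable [AND]: one cut set from each child combined → 1 × 1 = 1 cut set(s).
Robot arm uncommanded motion [OR]: union of children's cut sets → 5 cut set(s).
Minimal cut sets: {#2 watchdog is down, Lower motor trips, Primary fieldbus link lost, Safety controller degraded}; {#2 watchdog is down, A brake stuck, Lower motor trips, Safety controller degraded}; {#2 watchdog is down, Lower motor trips, Right e-stop relay malfunctions, Safety controller degraded}; {Emergency joint encoder fails, Reserve resolver fails}; {Secondary servo drive offline}.

5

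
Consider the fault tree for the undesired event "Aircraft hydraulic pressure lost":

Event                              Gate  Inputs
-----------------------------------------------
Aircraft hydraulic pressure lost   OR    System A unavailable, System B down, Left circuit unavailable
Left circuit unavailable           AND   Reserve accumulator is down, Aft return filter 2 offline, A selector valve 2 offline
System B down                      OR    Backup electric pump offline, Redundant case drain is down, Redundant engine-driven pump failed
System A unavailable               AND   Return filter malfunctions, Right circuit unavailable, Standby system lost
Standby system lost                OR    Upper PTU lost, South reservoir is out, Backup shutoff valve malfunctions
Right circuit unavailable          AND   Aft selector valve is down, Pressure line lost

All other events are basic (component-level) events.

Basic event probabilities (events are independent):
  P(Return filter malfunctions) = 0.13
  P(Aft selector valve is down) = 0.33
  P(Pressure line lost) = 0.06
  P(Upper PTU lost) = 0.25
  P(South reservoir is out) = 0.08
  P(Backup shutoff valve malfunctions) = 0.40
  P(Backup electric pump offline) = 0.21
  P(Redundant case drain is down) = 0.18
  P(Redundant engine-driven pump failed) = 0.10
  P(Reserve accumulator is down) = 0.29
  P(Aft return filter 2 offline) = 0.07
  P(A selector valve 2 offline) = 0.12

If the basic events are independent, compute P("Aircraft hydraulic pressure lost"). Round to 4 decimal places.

0.4193

P(Right circuit unavailable) [AND] = 0.33 × 0.06 = 0.019800
P(Standby system lost) [OR] = 1 − (1−0.25) × (1−0.08) × (1−0.40) = 0.586000
P(System A unavailable) [AND] = 0.13 × 0.019800 × 0.586000 = 0.001508
P(System B down) [OR] = 1 − (1−0.21) × (1−0.18) × (1−0.10) = 0.416980
P(Left circuit unavailable) [AND] = 0.29 × 0.07 × 0.12 = 0.002436
P(Aircraft hydraulic pressure lost) [OR] = 1 − (1−0.001508) × (1−0.416980) × (1−0.002436) = 0.419277
Rounded to 4 decimal places: P(Aircraft hydraulic pressure lost) ≈ 0.4193.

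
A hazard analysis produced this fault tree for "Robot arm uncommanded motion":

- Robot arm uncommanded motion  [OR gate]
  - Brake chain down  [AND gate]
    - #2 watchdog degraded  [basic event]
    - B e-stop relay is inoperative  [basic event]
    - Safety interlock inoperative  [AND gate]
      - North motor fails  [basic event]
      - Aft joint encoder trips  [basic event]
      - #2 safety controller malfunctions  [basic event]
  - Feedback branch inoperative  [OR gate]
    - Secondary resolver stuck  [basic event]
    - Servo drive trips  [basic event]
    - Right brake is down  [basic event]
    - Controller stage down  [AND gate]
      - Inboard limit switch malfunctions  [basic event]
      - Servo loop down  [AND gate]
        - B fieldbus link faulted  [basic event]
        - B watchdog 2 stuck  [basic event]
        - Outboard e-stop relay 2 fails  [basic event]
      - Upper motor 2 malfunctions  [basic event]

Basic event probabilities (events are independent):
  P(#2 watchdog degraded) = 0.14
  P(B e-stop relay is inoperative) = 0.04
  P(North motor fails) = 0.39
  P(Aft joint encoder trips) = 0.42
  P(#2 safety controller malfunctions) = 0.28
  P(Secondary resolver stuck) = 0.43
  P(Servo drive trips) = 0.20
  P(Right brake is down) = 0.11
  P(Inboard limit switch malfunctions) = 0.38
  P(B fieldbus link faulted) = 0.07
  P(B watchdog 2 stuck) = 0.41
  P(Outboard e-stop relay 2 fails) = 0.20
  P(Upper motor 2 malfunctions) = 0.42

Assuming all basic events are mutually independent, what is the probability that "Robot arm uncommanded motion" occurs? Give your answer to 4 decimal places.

0.5946

P(Safety interlock inoperative) [AND] = 0.39 × 0.42 × 0.28 = 0.045864
P(Brake chain down) [AND] = 0.14 × 0.04 × 0.045864 = 0.000257
P(Servo loop down) [AND] = 0.07 × 0.41 × 0.20 = 0.005740
P(Controller stage down) [AND] = 0.38 × 0.005740 × 0.42 = 0.000916
P(Feedback branch inoperative) [OR] = 1 − (1−0.43) × (1−0.20) × (1−0.11) × (1−0.000916) = 0.594532
P(Robot arm uncommanded motion) [OR] = 1 − (1−0.000257) × (1−0.594532) = 0.594636
Rounded to 4 decimal places: P(Robot arm uncommanded motion) ≈ 0.5946.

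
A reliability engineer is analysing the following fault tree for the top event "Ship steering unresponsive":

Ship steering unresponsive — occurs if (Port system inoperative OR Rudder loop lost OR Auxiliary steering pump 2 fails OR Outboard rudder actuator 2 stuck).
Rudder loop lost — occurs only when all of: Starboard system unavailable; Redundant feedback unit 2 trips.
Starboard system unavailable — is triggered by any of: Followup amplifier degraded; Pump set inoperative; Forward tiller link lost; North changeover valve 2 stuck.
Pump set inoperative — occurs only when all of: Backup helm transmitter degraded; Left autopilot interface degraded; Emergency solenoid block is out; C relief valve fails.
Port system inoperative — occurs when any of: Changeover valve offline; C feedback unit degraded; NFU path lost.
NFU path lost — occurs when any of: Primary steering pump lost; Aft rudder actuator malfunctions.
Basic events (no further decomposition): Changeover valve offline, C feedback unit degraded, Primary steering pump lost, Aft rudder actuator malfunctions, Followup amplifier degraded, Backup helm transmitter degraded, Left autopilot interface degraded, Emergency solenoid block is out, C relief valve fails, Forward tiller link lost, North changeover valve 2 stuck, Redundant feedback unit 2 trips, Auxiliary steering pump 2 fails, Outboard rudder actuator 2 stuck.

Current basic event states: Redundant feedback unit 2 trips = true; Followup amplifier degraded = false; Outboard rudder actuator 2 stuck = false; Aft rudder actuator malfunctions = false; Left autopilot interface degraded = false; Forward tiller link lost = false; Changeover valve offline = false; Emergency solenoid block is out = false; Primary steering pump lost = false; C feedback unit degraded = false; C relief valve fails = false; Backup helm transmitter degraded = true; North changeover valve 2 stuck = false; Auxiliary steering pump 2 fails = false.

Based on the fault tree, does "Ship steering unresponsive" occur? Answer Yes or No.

NFU path lost [OR]: Primary steering pump lost=not, Aft rudder actuator malfunctions=not → no input occurs → does not occur.
Port system inoperative [OR]: Changeover valve offline=not, C feedback unit degraded=not, NFU path lost=not → no input occurs → does not occur.
Pump set inoperative [AND]: Backup helm transmitter degraded=occurs, Left autopilot interface degraded=not, Emergency solenoid block is out=not, C relief valve fails=not → not all inputs occur → does not occur.
Starboard system unavailable [OR]: Followup amplifier degraded=not, Pump set inoperative=not, Forward tiller link lost=not, North changeover valve 2 stuck=not → no input occurs → does not occur.
Rudder loop lost [AND]: Starboard system unavailable=not, Redundant feedback unit 2 trips=occurs → not all inputs occur → does not occur.
Ship steering unresponsive [OR]: Port system inoperative=not, Rudder loop lost=not, Auxiliary steering pump 2 fails=not, Outboard rudder actuator 2 stuck=not → no input occurs → does not occur.

No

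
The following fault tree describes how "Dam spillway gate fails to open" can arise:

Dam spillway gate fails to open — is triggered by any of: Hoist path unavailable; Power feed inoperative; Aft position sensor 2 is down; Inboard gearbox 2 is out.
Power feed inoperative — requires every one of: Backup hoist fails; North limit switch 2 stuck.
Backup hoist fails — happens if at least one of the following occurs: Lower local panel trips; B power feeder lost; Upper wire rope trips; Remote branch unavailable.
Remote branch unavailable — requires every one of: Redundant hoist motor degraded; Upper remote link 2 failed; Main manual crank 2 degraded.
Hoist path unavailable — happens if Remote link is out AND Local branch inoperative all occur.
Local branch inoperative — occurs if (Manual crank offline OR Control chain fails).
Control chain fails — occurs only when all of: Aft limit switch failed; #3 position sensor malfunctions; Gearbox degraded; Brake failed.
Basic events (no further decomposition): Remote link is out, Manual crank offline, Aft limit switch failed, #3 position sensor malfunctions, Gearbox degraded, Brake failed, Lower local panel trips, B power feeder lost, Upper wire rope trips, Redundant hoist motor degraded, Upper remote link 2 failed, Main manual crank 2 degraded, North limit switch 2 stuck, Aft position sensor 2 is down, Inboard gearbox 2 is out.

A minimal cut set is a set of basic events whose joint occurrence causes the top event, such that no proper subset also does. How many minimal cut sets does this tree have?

8

Control chain fails [AND]: one cut set from each child combined → 1 × 1 × 1 × 1 = 1 cut set(s).
Local branch inoperative [OR]: union of children's cut sets → 2 cut set(s).
Hoist path unavailable [AND]: one cut set from each child combined → 1 × 2 = 2 cut set(s).
Remote branch unavailable [AND]: one cut set from each child combined → 1 × 1 × 1 = 1 cut set(s).
Backup hoist fails [OR]: union of children's cut sets → 4 cut set(s).
Power feed inoperative [AND]: one cut set from each child combined → 4 × 1 = 4 cut set(s).
Dam spillway gate fails to open [OR]: union of children's cut sets → 8 cut set(s).
Minimal cut sets: {Manual crank offline, Remote link is out}; {#3 position sensor malfunctions, Aft limit switch failed, Brake failed, Gearbox degraded, Remote link is out}; {Lower local panel trips, North limit switch 2 stuck}; {B power feeder lost, North limit switch 2 stuck}; {North limit switch 2 stuck, Upper wire rope trips}; {Main manual crank 2 degraded, North limit switch 2 stuck, Redundant hoist motor degraded, Upper remote link 2 failed}; {Aft position sensor 2 is down}; {Inboard gearbox 2 is out}.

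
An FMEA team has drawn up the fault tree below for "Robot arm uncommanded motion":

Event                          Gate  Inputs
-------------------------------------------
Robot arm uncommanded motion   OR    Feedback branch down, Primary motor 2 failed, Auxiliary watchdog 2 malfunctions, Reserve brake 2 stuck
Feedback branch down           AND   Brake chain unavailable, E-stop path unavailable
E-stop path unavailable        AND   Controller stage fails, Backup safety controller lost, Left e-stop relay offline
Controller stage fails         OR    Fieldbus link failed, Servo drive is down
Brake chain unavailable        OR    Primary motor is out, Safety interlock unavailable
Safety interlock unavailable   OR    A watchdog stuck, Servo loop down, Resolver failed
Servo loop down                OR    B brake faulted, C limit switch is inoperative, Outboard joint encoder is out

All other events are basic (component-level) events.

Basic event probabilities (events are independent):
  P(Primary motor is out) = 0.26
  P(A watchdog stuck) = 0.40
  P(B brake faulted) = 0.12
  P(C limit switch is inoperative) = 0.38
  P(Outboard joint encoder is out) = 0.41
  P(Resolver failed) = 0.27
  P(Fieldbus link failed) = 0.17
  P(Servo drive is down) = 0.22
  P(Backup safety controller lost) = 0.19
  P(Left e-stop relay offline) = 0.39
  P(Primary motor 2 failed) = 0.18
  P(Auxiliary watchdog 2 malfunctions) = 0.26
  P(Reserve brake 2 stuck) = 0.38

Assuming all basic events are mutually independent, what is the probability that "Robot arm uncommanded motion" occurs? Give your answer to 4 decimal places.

0.6326

P(Servo loop down) [OR] = 1 − (1−0.12) × (1−0.38) × (1−0.41) = 0.678096
P(Safety interlock unavailable) [OR] = 1 − (1−0.40) × (1−0.678096) × (1−0.27) = 0.859006
P(Brake chain unavailable) [OR] = 1 − (1−0.26) × (1−0.859006) = 0.895664
P(Controller stage fails) [OR] = 1 − (1−0.17) × (1−0.22) = 0.352600
P(E-stop path unavailable) [AND] = 0.352600 × 0.19 × 0.39 = 0.026128
P(Feedback branch down) [AND] = 0.895664 × 0.026128 = 0.023402
P(Robot arm uncommanded motion) [OR] = 1 − (1−0.023402) × (1−0.18) × (1−0.26) × (1−0.38) = 0.632588
Rounded to 4 decimal places: P(Robot arm uncommanded motion) ≈ 0.6326.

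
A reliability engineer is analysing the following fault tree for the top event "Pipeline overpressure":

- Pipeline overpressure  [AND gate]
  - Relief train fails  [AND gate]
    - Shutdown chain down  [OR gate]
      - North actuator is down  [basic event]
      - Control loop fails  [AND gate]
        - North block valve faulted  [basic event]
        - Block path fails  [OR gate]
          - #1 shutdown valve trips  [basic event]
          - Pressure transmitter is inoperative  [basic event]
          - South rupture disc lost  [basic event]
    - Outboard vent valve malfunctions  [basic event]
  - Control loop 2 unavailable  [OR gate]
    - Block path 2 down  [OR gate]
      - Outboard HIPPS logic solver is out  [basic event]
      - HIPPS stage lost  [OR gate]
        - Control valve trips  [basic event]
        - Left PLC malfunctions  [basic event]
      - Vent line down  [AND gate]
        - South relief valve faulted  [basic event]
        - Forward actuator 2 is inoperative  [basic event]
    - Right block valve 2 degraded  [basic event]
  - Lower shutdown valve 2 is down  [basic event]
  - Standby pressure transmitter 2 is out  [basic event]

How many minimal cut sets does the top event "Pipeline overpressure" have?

20

Block path fails [OR]: union of children's cut sets → 3 cut set(s).
Control loop fails [AND]: one cut set from each child combined → 1 × 3 = 3 cut set(s).
Shutdown chain down [OR]: union of children's cut sets → 4 cut set(s).
Relief train fails [AND]: one cut set from each child combined → 4 × 1 = 4 cut set(s).
HIPPS stage lost [OR]: union of children's cut sets → 2 cut set(s).
Vent line down [AND]: one cut set from each child combined → 1 × 1 = 1 cut set(s).
Block path 2 down [OR]: union of children's cut sets → 4 cut set(s).
Control loop 2 unavailable [OR]: union of children's cut sets → 5 cut set(s).
Pipeline overpressure [AND]: one cut set from each child combined → 4 × 5 × 1 × 1 = 20 cut set(s).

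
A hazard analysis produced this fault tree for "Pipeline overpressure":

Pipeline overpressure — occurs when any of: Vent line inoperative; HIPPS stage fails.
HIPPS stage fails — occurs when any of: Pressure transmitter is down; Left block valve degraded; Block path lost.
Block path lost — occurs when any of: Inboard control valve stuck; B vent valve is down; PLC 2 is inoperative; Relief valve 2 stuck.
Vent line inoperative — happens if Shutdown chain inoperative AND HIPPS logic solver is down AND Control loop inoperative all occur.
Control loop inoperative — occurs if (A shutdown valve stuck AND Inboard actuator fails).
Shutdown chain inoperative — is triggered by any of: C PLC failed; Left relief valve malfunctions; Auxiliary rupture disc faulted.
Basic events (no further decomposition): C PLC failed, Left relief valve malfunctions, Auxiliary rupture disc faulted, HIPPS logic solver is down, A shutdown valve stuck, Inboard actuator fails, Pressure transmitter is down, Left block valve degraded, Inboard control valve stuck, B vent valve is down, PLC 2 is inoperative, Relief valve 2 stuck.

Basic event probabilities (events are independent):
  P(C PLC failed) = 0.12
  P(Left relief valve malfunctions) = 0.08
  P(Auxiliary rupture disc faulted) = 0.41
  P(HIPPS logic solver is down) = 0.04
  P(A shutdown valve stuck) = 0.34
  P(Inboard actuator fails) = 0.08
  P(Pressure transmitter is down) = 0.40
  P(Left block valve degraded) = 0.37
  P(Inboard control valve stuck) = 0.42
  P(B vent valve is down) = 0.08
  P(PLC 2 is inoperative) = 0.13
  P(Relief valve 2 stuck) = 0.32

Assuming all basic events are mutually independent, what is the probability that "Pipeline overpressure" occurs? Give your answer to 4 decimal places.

P(Shutdown chain inoperative) [OR] = 1 − (1−0.12) × (1−0.08) × (1−0.41) = 0.522336
P(Control loop inoperative) [AND] = 0.34 × 0.08 = 0.027200
P(Vent line inoperative) [AND] = 0.522336 × 0.04 × 0.027200 = 0.000568
P(Block path lost) [OR] = 1 − (1−0.42) × (1−0.08) × (1−0.13) × (1−0.32) = 0.684322
P(HIPPS stage fails) [OR] = 1 − (1−0.40) × (1−0.37) × (1−0.684322) = 0.880674
P(Pipeline overpressure) [OR] = 1 − (1−0.000568) × (1−0.880674) = 0.880742
Rounded to 4 decimal places: P(Pipeline overpressure) ≈ 0.8807.

0.8807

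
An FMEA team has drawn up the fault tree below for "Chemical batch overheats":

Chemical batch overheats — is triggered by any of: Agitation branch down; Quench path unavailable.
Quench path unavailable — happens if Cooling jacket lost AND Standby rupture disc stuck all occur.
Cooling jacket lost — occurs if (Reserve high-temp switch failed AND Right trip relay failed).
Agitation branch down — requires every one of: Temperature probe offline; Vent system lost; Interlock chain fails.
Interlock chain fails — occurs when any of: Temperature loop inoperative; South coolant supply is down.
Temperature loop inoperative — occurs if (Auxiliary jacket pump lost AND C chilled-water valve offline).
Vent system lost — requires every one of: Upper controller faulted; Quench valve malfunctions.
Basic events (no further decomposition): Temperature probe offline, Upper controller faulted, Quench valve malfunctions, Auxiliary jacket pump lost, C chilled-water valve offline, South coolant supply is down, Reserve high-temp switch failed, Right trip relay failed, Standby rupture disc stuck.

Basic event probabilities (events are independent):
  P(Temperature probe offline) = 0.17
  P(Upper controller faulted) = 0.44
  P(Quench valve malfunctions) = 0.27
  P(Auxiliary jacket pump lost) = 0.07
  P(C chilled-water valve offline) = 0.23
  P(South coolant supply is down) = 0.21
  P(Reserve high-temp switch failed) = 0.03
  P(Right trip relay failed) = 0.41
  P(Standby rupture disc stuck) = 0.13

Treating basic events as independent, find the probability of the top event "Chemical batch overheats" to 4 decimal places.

P(Vent system lost) [AND] = 0.44 × 0.27 = 0.118800
P(Temperature loop inoperative) [AND] = 0.07 × 0.23 = 0.016100
P(Interlock chain fails) [OR] = 1 − (1−0.016100) × (1−0.21) = 0.222719
P(Agitation branch down) [AND] = 0.17 × 0.118800 × 0.222719 = 0.004498
P(Cooling jacket lost) [AND] = 0.03 × 0.41 = 0.012300
P(Quench path unavailable) [AND] = 0.012300 × 0.13 = 0.001599
P(Chemical batch overheats) [OR] = 1 − (1−0.004498) × (1−0.001599) = 0.006090
Rounded to 4 decimal places: P(Chemical batch overheats) ≈ 0.0061.

0.0061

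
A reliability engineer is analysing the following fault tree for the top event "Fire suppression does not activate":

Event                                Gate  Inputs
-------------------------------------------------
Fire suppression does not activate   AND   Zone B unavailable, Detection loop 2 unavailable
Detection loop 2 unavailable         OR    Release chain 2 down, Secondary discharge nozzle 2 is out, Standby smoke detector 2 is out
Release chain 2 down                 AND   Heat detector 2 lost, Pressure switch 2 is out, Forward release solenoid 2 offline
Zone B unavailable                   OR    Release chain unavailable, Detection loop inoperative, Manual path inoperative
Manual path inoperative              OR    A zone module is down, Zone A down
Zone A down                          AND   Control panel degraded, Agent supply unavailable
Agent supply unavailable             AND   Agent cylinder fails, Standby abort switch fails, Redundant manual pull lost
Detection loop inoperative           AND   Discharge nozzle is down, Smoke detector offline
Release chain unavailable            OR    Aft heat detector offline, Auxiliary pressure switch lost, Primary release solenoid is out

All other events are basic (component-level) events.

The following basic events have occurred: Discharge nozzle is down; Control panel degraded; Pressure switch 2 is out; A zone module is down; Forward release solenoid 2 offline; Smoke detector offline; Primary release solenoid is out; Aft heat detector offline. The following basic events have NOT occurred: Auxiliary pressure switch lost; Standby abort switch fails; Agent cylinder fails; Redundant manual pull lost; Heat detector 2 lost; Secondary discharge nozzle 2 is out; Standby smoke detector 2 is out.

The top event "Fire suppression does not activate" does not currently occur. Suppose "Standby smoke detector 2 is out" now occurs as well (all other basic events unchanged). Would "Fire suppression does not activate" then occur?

Counterfactual: set "Standby smoke detector 2 is out" to occurred.
Release chain unavailable [OR]: Aft heat detector offline=occurs, Auxiliary pressure switch lost=not, Primary release solenoid is out=occurs → at least one input occurs → occurs.
Detection loop inoperative [AND]: Discharge nozzle is down=occurs, Smoke detector offline=occurs → all inputs occur → occurs.
Agent supply unavailable [AND]: Agent cylinder fails=not, Standby abort switch fails=not, Redundant manual pull lost=not → not all inputs occur → does not occur.
Zone A down [AND]: Control panel degraded=occurs, Agent supply unavailable=not → not all inputs occur → does not occur.
Manual path inoperative [OR]: A zone module is down=occurs, Zone A down=not → at least one input occurs → occurs.
Zone B unavailable [OR]: Release chain unavailable=occurs, Detection loop inoperative=occurs, Manual path inoperative=occurs → at least one input occurs → occurs.
Release chain 2 down [AND]: Heat detector 2 lost=not, Pressure switch 2 is out=occurs, Forward release solenoid 2 offline=occurs → not all inputs occur → does not occur.
Detection loop 2 unavailable [OR]: Release chain 2 down=not, Secondary discharge nozzle 2 is out=not, Standby smoke detector 2 is out=occurs → at least one input occurs → occurs.
Fire suppression does not activate [AND]: Zone B unavailable=occurs, Detection loop 2 unavailable=occurs → all inputs occur → occurs.

Yes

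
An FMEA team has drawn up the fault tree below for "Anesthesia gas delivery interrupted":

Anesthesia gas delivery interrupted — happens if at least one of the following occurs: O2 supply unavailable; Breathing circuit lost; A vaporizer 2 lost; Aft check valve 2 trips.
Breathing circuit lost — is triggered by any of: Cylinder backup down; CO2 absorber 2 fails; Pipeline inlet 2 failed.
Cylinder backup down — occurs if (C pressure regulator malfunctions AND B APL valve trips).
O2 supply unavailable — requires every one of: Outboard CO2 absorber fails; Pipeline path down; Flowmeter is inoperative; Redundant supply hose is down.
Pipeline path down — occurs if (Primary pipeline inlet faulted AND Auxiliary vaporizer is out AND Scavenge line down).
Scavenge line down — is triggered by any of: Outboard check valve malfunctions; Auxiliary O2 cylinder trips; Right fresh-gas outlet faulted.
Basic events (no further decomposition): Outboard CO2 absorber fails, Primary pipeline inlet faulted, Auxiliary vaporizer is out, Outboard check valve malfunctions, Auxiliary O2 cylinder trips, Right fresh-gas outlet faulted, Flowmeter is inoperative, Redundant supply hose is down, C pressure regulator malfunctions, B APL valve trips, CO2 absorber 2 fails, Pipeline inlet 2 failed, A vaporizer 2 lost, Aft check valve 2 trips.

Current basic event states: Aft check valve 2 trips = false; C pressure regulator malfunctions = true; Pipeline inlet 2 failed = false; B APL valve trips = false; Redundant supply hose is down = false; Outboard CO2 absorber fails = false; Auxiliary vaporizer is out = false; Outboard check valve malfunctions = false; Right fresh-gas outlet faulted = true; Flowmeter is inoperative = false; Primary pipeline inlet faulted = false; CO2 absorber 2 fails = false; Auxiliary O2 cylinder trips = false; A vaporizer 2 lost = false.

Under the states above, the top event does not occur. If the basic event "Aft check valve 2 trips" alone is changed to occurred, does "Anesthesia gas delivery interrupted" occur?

Yes

Counterfactual: set "Aft check valve 2 trips" to occurred.
Scavenge line down [OR]: Outboard check valve malfunctions=not, Auxiliary O2 cylinder trips=not, Right fresh-gas outlet faulted=occurs → at least one input occurs → occurs.
Pipeline path down [AND]: Primary pipeline inlet faulted=not, Auxiliary vaporizer is out=not, Scavenge line down=occurs → not all inputs occur → does not occur.
O2 supply unavailable [AND]: Outboard CO2 absorber fails=not, Pipeline path down=not, Flowmeter is inoperative=not, Redundant supply hose is down=not → not all inputs occur → does not occur.
Cylinder backup down [AND]: C pressure regulator malfunctions=occurs, B APL valve trips=not → not all inputs occur → does not occur.
Breathing circuit lost [OR]: Cylinder backup down=not, CO2 absorber 2 fails=not, Pipeline inlet 2 failed=not → no input occurs → does not occur.
Anesthesia gas delivery interrupted [OR]: O2 supply unavailable=not, Breathing circuit lost=not, A vaporizer 2 lost=not, Aft check valve 2 trips=occurs → at least one input occurs → occurs.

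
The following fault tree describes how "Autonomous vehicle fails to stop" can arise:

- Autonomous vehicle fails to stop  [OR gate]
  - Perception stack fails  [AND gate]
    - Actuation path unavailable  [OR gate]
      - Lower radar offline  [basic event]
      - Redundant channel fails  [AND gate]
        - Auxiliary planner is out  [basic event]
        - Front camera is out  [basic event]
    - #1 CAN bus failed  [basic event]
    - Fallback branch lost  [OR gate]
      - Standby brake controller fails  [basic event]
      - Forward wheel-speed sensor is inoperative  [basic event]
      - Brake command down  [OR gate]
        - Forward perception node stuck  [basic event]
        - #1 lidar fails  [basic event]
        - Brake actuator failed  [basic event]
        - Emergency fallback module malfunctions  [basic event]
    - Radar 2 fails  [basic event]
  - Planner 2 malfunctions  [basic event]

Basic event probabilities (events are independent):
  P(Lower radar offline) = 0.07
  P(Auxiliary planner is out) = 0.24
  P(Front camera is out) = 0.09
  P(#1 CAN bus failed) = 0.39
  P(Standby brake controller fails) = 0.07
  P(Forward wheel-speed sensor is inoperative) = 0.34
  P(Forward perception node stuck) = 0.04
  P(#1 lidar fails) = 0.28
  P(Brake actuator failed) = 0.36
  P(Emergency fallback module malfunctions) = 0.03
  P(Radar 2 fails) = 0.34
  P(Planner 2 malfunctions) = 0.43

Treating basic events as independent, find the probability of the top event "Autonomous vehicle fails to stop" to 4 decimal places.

P(Redundant channel fails) [AND] = 0.24 × 0.09 = 0.021600
P(Actuation path unavailable) [OR] = 1 − (1−0.07) × (1−0.021600) = 0.090088
P(Brake command down) [OR] = 1 − (1−0.04) × (1−0.28) × (1−0.36) × (1−0.03) = 0.570903
P(Fallback branch lost) [OR] = 1 − (1−0.07) × (1−0.34) × (1−0.570903) = 0.736620
P(Perception stack fails) [AND] = 0.090088 × 0.39 × 0.736620 × 0.34 = 0.008799
P(Autonomous vehicle fails to stop) [OR] = 1 − (1−0.008799) × (1−0.43) = 0.435015
Rounded to 4 decimal places: P(Autonomous vehicle fails to stop) ≈ 0.4350.

0.4350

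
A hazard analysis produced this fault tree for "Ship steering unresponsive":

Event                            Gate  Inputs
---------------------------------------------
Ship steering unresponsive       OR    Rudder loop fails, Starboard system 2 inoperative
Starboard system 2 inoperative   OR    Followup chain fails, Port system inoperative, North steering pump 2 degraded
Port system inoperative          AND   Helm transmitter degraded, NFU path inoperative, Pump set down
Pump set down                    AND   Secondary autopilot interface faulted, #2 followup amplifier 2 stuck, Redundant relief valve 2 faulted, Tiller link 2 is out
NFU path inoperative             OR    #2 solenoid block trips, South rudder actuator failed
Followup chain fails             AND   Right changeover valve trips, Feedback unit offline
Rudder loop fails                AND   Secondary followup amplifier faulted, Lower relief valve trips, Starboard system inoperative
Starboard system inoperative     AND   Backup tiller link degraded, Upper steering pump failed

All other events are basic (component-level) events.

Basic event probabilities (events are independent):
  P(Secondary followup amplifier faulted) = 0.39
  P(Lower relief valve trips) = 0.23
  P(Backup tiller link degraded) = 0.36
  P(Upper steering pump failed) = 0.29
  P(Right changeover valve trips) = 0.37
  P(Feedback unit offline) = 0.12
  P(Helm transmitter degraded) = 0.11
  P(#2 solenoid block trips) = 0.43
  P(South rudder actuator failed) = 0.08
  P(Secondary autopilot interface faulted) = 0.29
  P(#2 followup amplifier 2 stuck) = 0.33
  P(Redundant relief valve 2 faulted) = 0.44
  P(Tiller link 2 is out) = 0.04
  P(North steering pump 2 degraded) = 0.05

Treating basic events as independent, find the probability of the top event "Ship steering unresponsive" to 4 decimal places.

P(Starboard system inoperative) [AND] = 0.36 × 0.29 = 0.104400
P(Rudder loop fails) [AND] = 0.39 × 0.23 × 0.104400 = 0.009365
P(Followup chain fails) [AND] = 0.37 × 0.12 = 0.044400
P(NFU path inoperative) [OR] = 1 − (1−0.43) × (1−0.08) = 0.475600
P(Pump set down) [AND] = 0.29 × 0.33 × 0.44 × 0.04 = 0.001684
P(Port system inoperative) [AND] = 0.11 × 0.475600 × 0.001684 = 0.000088
P(Starboard system 2 inoperative) [OR] = 1 − (1−0.044400) × (1−0.000088) × (1−0.05) = 0.092260
P(Ship steering unresponsive) [OR] = 1 − (1−0.009365) × (1−0.092260) = 0.100761
Rounded to 4 decimal places: P(Ship steering unresponsive) ≈ 0.1008.

0.1008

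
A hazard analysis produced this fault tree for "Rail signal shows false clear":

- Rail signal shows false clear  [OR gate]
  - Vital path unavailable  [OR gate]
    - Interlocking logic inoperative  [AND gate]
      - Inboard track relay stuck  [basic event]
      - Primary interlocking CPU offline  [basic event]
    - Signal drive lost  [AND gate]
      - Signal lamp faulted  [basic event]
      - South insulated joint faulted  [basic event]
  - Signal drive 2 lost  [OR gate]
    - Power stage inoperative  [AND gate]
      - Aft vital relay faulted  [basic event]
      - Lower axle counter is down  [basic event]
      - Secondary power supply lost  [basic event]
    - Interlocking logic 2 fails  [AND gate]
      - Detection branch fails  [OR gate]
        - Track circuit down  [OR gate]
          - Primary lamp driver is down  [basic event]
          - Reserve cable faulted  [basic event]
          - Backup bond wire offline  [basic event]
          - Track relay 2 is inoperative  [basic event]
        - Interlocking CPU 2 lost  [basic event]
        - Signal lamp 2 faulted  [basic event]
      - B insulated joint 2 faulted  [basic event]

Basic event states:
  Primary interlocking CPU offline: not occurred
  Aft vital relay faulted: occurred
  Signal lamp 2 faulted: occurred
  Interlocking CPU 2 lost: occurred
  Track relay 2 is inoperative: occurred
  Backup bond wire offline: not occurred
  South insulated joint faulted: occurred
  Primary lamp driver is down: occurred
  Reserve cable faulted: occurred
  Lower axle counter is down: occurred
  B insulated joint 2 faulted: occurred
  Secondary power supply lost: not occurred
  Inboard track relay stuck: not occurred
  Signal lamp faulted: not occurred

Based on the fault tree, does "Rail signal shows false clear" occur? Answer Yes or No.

Yes

Interlocking logic inoperative [AND]: Inboard track relay stuck=not, Primary interlocking CPU offline=not → not all inputs occur → does not occur.
Signal drive lost [AND]: Signal lamp faulted=not, South insulated joint faulted=occurs → not all inputs occur → does not occur.
Vital path unavailable [OR]: Interlocking logic inoperative=not, Signal drive lost=not → no input occurs → does not occur.
Power stage inoperative [AND]: Aft vital relay faulted=occurs, Lower axle counter is down=occurs, Secondary power supply lost=not → not all inputs occur → does not occur.
Track circuit down [OR]: Primary lamp driver is down=occurs, Reserve cable faulted=occurs, Backup bond wire offline=not, Track relay 2 is inoperative=occurs → at least one input occurs → occurs.
Detection branch fails [OR]: Track circuit down=occurs, Interlocking CPU 2 lost=occurs, Signal lamp 2 faulted=occurs → at least one input occurs → occurs.
Interlocking logic 2 fails [AND]: Detection branch fails=occurs, B insulated joint 2 faulted=occurs → all inputs occur → occurs.
Signal drive 2 lost [OR]: Power stage inoperative=not, Interlocking logic 2 fails=occurs → at least one input occurs → occurs.
Rail signal shows false clear [OR]: Vital path unavailable=not, Signal drive 2 lost=occurs → at least one input occurs → occurs.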